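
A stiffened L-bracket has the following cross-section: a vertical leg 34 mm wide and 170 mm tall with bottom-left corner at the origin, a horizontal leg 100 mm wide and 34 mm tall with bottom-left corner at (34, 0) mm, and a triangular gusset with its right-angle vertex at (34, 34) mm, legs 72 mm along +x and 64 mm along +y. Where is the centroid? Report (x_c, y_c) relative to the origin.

x_c = 45.06 mm, y_c = 58.92 mm

vertical leg: A = 34 × 170 = 5780.00, centroid at (17.00, 85.00).
horizontal leg: A = 100 × 34 = 3400.00, centroid at (84.00, 17.00).
gusset: A = ½·72·64 = 2304.00, centroid at (58.00, 55.33).
ΣA = 11484.00 mm²
ΣAx_c = (5780.00)(17.00) + (3400.00)(84.00) + (2304.00)(58.00) = 517492.00 mm³
ΣAy_c = (5780.00)(85.00) + (3400.00)(17.00) + (2304.00)(55.33) = 676588.00 mm³
x_c = 517492.00 / 11484.00 = 45.06 mm
y_c = 676588.00 / 11484.00 = 58.92 mm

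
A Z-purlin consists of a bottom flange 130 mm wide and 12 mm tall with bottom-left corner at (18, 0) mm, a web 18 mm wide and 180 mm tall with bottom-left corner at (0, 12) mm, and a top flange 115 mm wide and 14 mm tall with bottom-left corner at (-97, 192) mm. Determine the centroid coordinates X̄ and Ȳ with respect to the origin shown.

X̄ = 14.83 mm, Ȳ = 103.00 mm

Part | A | x̄ᵢ | ȳᵢ | A·x̄ᵢ | A·ȳᵢ
bottom flange | 1560.00 | 83.00 | 6.00 | 129480.00 | 9360.00
web | 3240.00 | 9.00 | 102.00 | 29160.00 | 330480.00
top flange | 1610.00 | -39.50 | 199.00 | -63595.00 | 320390.00
Σ | 6410.00 |  |  | 95045.00 | 660230.00
X̄ = 95045.00 / 6410.00 = 14.83 mm
Ȳ = 660230.00 / 6410.00 = 103.00 mm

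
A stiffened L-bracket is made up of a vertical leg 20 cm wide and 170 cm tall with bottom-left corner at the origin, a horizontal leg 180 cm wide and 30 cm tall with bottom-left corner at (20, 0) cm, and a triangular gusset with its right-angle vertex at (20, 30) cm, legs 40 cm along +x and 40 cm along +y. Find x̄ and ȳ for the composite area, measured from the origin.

vertical leg: A = 20 × 170 = 3400.00, centroid at (10.00, 85.00).
horizontal leg: A = 180 × 30 = 5400.00, centroid at (110.00, 15.00).
gusset: A = ½·40·40 = 800.00, centroid at (33.33, 43.33).
ΣA = 9600.00 cm²
ΣAx̄ = (3400.00)(10.00) + (5400.00)(110.00) + (800.00)(33.33) = 654666.67 cm³
ΣAȳ = (3400.00)(85.00) + (5400.00)(15.00) + (800.00)(43.33) = 404666.67 cm³
x̄ = 654666.67 / 9600.00 = 68.19 cm
ȳ = 404666.67 / 9600.00 = 42.15 cm

x̄ = 68.19 cm, ȳ = 42.15 cm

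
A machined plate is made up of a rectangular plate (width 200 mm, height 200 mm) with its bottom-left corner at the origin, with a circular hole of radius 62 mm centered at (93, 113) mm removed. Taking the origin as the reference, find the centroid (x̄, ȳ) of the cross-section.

plate: A = 200 × 200 = 40000.00, centroid at (100.00, 100.00).
hole: A = −π·62² = -12076.28, centroid at (93.00, 113.00).
ΣA = 27923.72 mm²
ΣAx̄ = (40000.00)(100.00) + (-12076.28)(93.00) = 2876905.76 mm³
ΣAȳ = (40000.00)(100.00) + (-12076.28)(113.00) = 2635380.12 mm³
x̄ = 2876905.76 / 27923.72 = 103.03 mm
ȳ = 2635380.12 / 27923.72 = 94.38 mm

x̄ = 103.03 mm, ȳ = 94.38 mm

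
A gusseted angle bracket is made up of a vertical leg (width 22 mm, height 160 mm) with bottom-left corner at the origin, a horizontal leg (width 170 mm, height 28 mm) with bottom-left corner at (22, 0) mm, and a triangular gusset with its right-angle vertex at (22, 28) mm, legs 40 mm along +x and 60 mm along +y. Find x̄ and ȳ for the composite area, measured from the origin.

x̄ = 62.28 mm, ȳ = 42.81 mm

vertical leg: A = 22 × 160 = 3520.00, centroid at (11.00, 80.00).
horizontal leg: A = 170 × 28 = 4760.00, centroid at (107.00, 14.00).
gusset: A = ½·40·60 = 1200.00, centroid at (35.33, 48.00).
ΣA = 9480.00 mm², ΣAx̄ = 590440.00 mm³, ΣAȳ = 405840.00 mm³.
x̄ = 590440.00/9480.00 = 62.28 mm; ȳ = 405840.00/9480.00 = 42.81 mm.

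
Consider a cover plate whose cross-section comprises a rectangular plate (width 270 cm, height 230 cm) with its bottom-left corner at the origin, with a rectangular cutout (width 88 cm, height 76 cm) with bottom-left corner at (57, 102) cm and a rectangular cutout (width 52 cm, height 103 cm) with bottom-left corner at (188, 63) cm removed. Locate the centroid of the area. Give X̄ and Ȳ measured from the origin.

X̄ = 131.09 cm, Ȳ = 111.71 cm

plate: A = 270 × 230 = 62100.00, centroid at (135.00, 115.00).
hole 1: A = −(88 × 76) = -6688.00, centroid at (101.00, 140.00).
hole 2: A = −(52 × 103) = -5356.00, centroid at (214.00, 114.50).
ΣA = 50056.00 cm², ΣAX̄ = 6561828.00 cm³, ΣAȲ = 5591918.00 cm³.
X̄ = 6561828.00/50056.00 = 131.09 cm; Ȳ = 5591918.00/50056.00 = 111.71 cm.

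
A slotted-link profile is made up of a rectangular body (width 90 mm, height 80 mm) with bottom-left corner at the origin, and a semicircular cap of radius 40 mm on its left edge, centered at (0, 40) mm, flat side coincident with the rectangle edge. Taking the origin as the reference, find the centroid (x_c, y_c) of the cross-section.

rectangular body: A = 90 × 80 = 7200.00, centroid at (45.00, 40.00).
semicircular end: A = ½π·40² = 2513.27, centroid at (-16.98, 40.00).
ΣA = 9713.27 mm²
ΣAx_c = (7200.00)(45.00) + (2513.27)(-16.98) = 281333.33 mm³
ΣAy_c = (7200.00)(40.00) + (2513.27)(40.00) = 388530.96 mm³
x_c = 281333.33 / 9713.27 = 28.96 mm
y_c = 388530.96 / 9713.27 = 40.00 mm

x_c = 28.96 mm, y_c = 40.00 mm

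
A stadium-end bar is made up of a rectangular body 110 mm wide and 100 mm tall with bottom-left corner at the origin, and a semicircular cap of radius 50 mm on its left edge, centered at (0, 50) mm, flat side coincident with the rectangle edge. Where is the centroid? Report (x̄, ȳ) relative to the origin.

x̄ = 34.95 mm, ȳ = 50.00 mm

rectangular body: A = 110 × 100 = 11000.00, centroid at (55.00, 50.00).
semicircular end: A = ½π·50² = 3926.99, centroid at (-21.22, 50.00).
ΣA = 14926.99 mm², ΣAx̄ = 521666.67 mm³, ΣAȳ = 746349.54 mm³.
x̄ = 521666.67/14926.99 = 34.95 mm; ȳ = 746349.54/14926.99 = 50.00 mm.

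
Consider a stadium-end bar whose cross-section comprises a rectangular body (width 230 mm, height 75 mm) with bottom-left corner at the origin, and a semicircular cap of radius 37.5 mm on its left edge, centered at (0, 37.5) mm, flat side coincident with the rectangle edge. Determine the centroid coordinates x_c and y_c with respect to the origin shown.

x_c = 100.14 mm, y_c = 37.50 mm

rectangular body: A = 230 × 75 = 17250.00, centroid at (115.00, 37.50).
semicircular end: A = ½π·37.5² = 2208.93, centroid at (-15.92, 37.50).
ΣA = 19458.93 mm², ΣAx_c = 1948593.75 mm³, ΣAy_c = 729709.96 mm³.
x_c = 1948593.75/19458.93 = 100.14 mm; y_c = 729709.96/19458.93 = 37.50 mm.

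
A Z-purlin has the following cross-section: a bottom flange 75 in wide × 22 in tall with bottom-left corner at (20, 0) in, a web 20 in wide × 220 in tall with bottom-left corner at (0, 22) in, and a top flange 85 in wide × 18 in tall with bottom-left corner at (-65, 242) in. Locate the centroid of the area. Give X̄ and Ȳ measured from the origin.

X̄ = 13.78 in, Ȳ = 129.68 in

bottom flange: A = 75 × 22 = 1650.00, centroid at (57.50, 11.00).
web: A = 20 × 220 = 4400.00, centroid at (10.00, 132.00).
top flange: A = 85 × 18 = 1530.00, centroid at (-22.50, 251.00).
ΣA = 7580.00 in², ΣAX̄ = 104450.00 in³, ΣAȲ = 982980.00 in³.
X̄ = 104450.00/7580.00 = 13.78 in; Ȳ = 982980.00/7580.00 = 129.68 in.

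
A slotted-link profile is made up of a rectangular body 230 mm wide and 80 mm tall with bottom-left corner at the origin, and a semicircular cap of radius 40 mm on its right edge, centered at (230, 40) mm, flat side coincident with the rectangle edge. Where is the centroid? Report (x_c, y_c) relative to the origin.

rectangular body: A = 230 × 80 = 18400.00, centroid at (115.00, 40.00).
semicircular end: A = ½π·40² = 2513.27, centroid at (246.98, 40.00).
ΣA = 20913.27 mm², ΣAx_c = 2736719.71 mm³, ΣAy_c = 836530.96 mm³.
x_c = 2736719.71/20913.27 = 130.86 mm; y_c = 836530.96/20913.27 = 40.00 mm.

x_c = 130.86 mm, y_c = 40.00 mm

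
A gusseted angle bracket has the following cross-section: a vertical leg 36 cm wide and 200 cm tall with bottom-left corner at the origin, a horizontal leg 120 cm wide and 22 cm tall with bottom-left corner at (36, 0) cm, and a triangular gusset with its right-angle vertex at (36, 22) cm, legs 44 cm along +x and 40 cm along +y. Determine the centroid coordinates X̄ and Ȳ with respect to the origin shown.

vertical leg: A = 36 × 200 = 7200.00, centroid at (18.00, 100.00).
horizontal leg: A = 120 × 22 = 2640.00, centroid at (96.00, 11.00).
gusset: A = ½·44·40 = 880.00, centroid at (50.67, 35.33).
ΣA = 10720.00 cm², ΣAX̄ = 427626.67 cm³, ΣAȲ = 780133.33 cm³.
X̄ = 427626.67/10720.00 = 39.89 cm; Ȳ = 780133.33/10720.00 = 72.77 cm.

X̄ = 39.89 cm, Ȳ = 72.77 cm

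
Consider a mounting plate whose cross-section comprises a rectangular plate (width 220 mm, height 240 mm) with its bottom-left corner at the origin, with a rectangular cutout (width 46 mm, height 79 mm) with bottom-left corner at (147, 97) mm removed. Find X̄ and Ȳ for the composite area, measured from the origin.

X̄ = 105.57 mm, Ȳ = 118.78 mm

plate: A = 220 × 240 = 52800.00, centroid at (110.00, 120.00).
hole: A = −(46 × 79) = -3634.00, centroid at (170.00, 136.50).
ΣA = 49166.00 mm², ΣAX̄ = 5190220.00 mm³, ΣAȲ = 5839959.00 mm³.
X̄ = 5190220.00/49166.00 = 105.57 mm; Ȳ = 5839959.00/49166.00 = 118.78 mm.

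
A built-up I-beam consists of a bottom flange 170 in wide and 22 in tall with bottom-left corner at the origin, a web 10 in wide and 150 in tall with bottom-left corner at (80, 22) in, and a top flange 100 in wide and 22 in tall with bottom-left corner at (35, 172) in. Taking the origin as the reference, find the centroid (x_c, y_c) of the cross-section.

x_c = 85.00 in, y_c = 79.20 in

Part | A | x̄ᵢ | ȳᵢ | A·x̄ᵢ | A·ȳᵢ
bottom flange | 3740.00 | 85.00 | 11.00 | 317900.00 | 41140.00
web | 1500.00 | 85.00 | 97.00 | 127500.00 | 145500.00
top flange | 2200.00 | 85.00 | 183.00 | 187000.00 | 402600.00
Σ | 7440.00 |  |  | 632400.00 | 589240.00
x_c = 632400.00 / 7440.00 = 85.00 in
y_c = 589240.00 / 7440.00 = 79.20 in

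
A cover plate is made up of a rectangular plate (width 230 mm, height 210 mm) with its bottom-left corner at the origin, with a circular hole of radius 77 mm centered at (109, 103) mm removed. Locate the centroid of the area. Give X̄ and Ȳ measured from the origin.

X̄ = 118.77 mm, Ȳ = 106.26 mm

plate: A = 230 × 210 = 48300.00, centroid at (115.00, 105.00).
hole: A = −π·77² = -18626.50, centroid at (109.00, 103.00).
ΣA = 29673.50 mm², ΣAX̄ = 3524211.19 mm³, ΣAȲ = 3152970.21 mm³.
X̄ = 3524211.19/29673.50 = 118.77 mm; Ȳ = 3152970.21/29673.50 = 106.26 mm.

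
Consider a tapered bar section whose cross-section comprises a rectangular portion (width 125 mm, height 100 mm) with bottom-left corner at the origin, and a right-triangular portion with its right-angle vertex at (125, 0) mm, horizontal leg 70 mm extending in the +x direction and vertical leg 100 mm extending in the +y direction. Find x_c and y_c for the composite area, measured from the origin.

Part | A | x̄ᵢ | ȳᵢ | A·x̄ᵢ | A·ȳᵢ
rectangular portion | 12500.00 | 62.50 | 50.00 | 781250.00 | 625000.00
triangular portion | 3500.00 | 148.33 | 33.33 | 519166.67 | 116666.67
Σ | 16000.00 |  |  | 1300416.67 | 741666.67
x_c = 1300416.67 / 16000.00 = 81.28 mm
y_c = 741666.67 / 16000.00 = 46.35 mm

x_c = 81.28 mm, y_c = 46.35 mm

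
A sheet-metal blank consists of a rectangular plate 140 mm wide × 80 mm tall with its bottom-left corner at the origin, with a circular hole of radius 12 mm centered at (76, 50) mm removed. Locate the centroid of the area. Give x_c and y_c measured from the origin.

x_c = 69.75 mm, y_c = 39.58 mm

plate: A = 140 × 80 = 11200.00, centroid at (70.00, 40.00).
hole: A = −π·12² = -452.39, centroid at (76.00, 50.00).
ΣA = 10747.61 mm², ΣAx_c = 749618.41 mm³, ΣAy_c = 425380.53 mm³.
x_c = 749618.41/10747.61 = 69.75 mm; y_c = 425380.53/10747.61 = 39.58 mm.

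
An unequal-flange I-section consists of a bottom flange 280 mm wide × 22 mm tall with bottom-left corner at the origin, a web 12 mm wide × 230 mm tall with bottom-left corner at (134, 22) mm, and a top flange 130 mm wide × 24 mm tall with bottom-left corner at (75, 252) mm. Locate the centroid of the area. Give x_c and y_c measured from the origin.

x_c = 140.00 mm, y_c = 105.45 mm

bottom flange: A = 280 × 22 = 6160.00, centroid at (140.00, 11.00).
web: A = 12 × 230 = 2760.00, centroid at (140.00, 137.00).
top flange: A = 130 × 24 = 3120.00, centroid at (140.00, 264.00).
ΣA = 12040.00 mm², ΣAx_c = 1685600.00 mm³, ΣAy_c = 1269560.00 mm³.
x_c = 1685600.00/12040.00 = 140.00 mm; y_c = 1269560.00/12040.00 = 105.45 mm.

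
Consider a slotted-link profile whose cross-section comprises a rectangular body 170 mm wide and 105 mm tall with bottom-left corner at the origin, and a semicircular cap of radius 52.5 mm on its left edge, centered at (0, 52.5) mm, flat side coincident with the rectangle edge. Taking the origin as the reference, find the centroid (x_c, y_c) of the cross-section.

x_c = 64.06 mm, y_c = 52.50 mm

Part | A | x̄ᵢ | ȳᵢ | A·x̄ᵢ | A·ȳᵢ
rectangular body | 17850.00 | 85.00 | 52.50 | 1517250.00 | 937125.00
semicircular end | 4329.51 | -22.28 | 52.50 | -96468.75 | 227299.14
Σ | 22179.51 |  |  | 1420781.25 | 1164424.14
x_c = 1420781.25 / 22179.51 = 64.06 mm
y_c = 1164424.14 / 22179.51 = 52.50 mm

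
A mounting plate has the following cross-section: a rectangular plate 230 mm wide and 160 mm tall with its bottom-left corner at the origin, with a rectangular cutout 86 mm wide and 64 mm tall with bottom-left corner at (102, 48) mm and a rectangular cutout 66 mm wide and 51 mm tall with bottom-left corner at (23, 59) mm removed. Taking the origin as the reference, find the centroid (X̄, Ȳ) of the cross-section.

X̄ = 116.20 mm, Ȳ = 79.46 mm

plate: A = 230 × 160 = 36800.00, centroid at (115.00, 80.00).
hole 1: A = −(86 × 64) = -5504.00, centroid at (145.00, 80.00).
hole 2: A = −(66 × 51) = -3366.00, centroid at (56.00, 84.50).
ΣA = 27930.00 mm², ΣAX̄ = 3245424.00 mm³, ΣAȲ = 2219253.00 mm³.
X̄ = 3245424.00/27930.00 = 116.20 mm; Ȳ = 2219253.00/27930.00 = 79.46 mm.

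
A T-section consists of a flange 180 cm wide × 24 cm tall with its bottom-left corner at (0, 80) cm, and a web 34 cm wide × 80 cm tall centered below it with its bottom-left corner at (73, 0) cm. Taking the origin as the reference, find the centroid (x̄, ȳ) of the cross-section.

web: A = 34 × 80 = 2720.00, centroid at (90.00, 40.00).
flange: A = 180 × 24 = 4320.00, centroid at (90.00, 92.00).
ΣA = 7040.00 cm², ΣAx̄ = 633600.00 cm³, ΣAȳ = 506240.00 cm³.
x̄ = 633600.00/7040.00 = 90.00 cm; ȳ = 506240.00/7040.00 = 71.91 cm.

x̄ = 90.00 cm, ȳ = 71.91 cm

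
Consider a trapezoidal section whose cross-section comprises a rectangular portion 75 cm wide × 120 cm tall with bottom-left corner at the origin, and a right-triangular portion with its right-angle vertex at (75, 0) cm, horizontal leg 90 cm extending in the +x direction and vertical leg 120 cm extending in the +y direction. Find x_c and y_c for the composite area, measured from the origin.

rectangular portion: A = 75 × 120 = 9000.00, centroid at (37.50, 60.00).
triangular portion: A = ½·90·120 = 5400.00, centroid at (105.00, 40.00).
ΣA = 14400.00 cm², ΣAx_c = 904500.00 cm³, ΣAy_c = 756000.00 cm³.
x_c = 904500.00/14400.00 = 62.81 cm; y_c = 756000.00/14400.00 = 52.50 cm.

x_c = 62.81 cm, y_c = 52.50 cm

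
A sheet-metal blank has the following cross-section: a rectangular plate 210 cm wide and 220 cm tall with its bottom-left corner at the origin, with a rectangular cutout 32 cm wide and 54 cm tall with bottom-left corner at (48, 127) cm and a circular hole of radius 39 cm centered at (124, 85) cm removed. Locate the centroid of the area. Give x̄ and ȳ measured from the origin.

x̄ = 104.50 cm, ȳ = 111.09 cm

plate: A = 210 × 220 = 46200.00, centroid at (105.00, 110.00).
hole 1: A = −(32 × 54) = -1728.00, centroid at (64.00, 154.00).
hole 2: A = −π·39² = -4778.36, centroid at (124.00, 85.00).
ΣA = 39693.64 cm²
ΣAx̄ = (46200.00)(105.00) + (-1728.00)(64.00) + (-4778.36)(124.00) = 4147891.06 cm³
ΣAȳ = (46200.00)(110.00) + (-1728.00)(154.00) + (-4778.36)(85.00) = 4409727.19 cm³
x̄ = 4147891.06 / 39693.64 = 104.50 cm
ȳ = 4409727.19 / 39693.64 = 111.09 cm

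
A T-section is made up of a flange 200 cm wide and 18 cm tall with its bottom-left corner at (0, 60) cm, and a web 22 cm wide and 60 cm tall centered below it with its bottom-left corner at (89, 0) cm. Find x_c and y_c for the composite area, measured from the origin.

x_c = 100.00 cm, y_c = 58.54 cm

Part | A | x̄ᵢ | ȳᵢ | A·x̄ᵢ | A·ȳᵢ
web | 1320.00 | 100.00 | 30.00 | 132000.00 | 39600.00
flange | 3600.00 | 100.00 | 69.00 | 360000.00 | 248400.00
Σ | 4920.00 |  |  | 492000.00 | 288000.00
x_c = 492000.00 / 4920.00 = 100.00 cm
y_c = 288000.00 / 4920.00 = 58.54 cm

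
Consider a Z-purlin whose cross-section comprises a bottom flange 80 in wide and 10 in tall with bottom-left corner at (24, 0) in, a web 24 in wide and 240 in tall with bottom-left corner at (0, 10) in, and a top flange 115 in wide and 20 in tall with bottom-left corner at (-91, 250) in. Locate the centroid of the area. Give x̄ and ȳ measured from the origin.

x̄ = 4.88 in, ȳ = 152.46 in

Part | A | x̄ᵢ | ȳᵢ | A·x̄ᵢ | A·ȳᵢ
bottom flange | 800.00 | 64.00 | 5.00 | 51200.00 | 4000.00
web | 5760.00 | 12.00 | 130.00 | 69120.00 | 748800.00
top flange | 2300.00 | -33.50 | 260.00 | -77050.00 | 598000.00
Σ | 8860.00 |  |  | 43270.00 | 1350800.00
x̄ = 43270.00 / 8860.00 = 4.88 in
ȳ = 1350800.00 / 8860.00 = 152.46 in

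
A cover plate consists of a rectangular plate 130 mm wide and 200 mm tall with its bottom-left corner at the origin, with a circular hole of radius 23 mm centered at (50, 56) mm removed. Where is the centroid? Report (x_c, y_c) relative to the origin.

x_c = 66.02 mm, y_c = 103.00 mm

Part | A | x̄ᵢ | ȳᵢ | A·x̄ᵢ | A·ȳᵢ
plate | 26000.00 | 65.00 | 100.00 | 1690000.00 | 2600000.00
hole | -1661.90 | 50.00 | 56.00 | -83095.13 | -93066.54
Σ | 24338.10 |  |  | 1606904.87 | 2506933.46
x_c = 1606904.87 / 24338.10 = 66.02 mm
y_c = 2506933.46 / 24338.10 = 103.00 mm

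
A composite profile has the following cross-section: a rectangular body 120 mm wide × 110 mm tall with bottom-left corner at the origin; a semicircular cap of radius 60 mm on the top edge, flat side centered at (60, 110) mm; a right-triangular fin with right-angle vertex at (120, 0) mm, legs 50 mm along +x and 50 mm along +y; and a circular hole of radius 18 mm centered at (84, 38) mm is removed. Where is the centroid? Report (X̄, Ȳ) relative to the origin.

X̄ = 63.74 mm, Ȳ = 77.24 mm

Part | A | x̄ᵢ | ȳᵢ | A·x̄ᵢ | A·ȳᵢ
rectangular body | 13200.00 | 60.00 | 55.00 | 792000.00 | 726000.00
semicircular top | 5654.87 | 60.00 | 135.46 | 339292.01 | 766035.35
triangular fin | 1250.00 | 136.67 | 16.67 | 170833.33 | 20833.33
hole | -1017.88 | 84.00 | 38.00 | -85501.59 | -38679.29
Σ | 19086.99 |  |  | 1216623.75 | 1474189.39
X̄ = 1216623.75 / 19086.99 = 63.74 mm
Ȳ = 1474189.39 / 19086.99 = 77.24 mm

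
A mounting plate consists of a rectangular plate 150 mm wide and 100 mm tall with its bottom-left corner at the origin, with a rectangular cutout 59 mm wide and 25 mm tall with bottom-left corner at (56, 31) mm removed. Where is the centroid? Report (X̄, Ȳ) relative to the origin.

Part | A | x̄ᵢ | ȳᵢ | A·x̄ᵢ | A·ȳᵢ
plate | 15000.00 | 75.00 | 50.00 | 1125000.00 | 750000.00
hole | -1475.00 | 85.50 | 43.50 | -126112.50 | -64162.50
Σ | 13525.00 |  |  | 998887.50 | 685837.50
X̄ = 998887.50 / 13525.00 = 73.85 mm
Ȳ = 685837.50 / 13525.00 = 50.71 mm

X̄ = 73.85 mm, Ȳ = 50.71 mm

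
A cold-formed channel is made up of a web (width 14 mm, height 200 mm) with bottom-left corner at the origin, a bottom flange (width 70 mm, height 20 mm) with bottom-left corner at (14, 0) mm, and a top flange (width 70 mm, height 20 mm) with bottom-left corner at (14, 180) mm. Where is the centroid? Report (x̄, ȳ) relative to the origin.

x̄ = 28.00 mm, ȳ = 100.00 mm

web: A = 14 × 200 = 2800.00, centroid at (7.00, 100.00).
bottom flange: A = 70 × 20 = 1400.00, centroid at (49.00, 10.00).
top flange: A = 70 × 20 = 1400.00, centroid at (49.00, 190.00).
ΣA = 5600.00 mm²
ΣAx̄ = (2800.00)(7.00) + (1400.00)(49.00) + (1400.00)(49.00) = 156800.00 mm³
ΣAȳ = (2800.00)(100.00) + (1400.00)(10.00) + (1400.00)(190.00) = 560000.00 mm³
x̄ = 156800.00 / 5600.00 = 28.00 mm
ȳ = 560000.00 / 5600.00 = 100.00 mm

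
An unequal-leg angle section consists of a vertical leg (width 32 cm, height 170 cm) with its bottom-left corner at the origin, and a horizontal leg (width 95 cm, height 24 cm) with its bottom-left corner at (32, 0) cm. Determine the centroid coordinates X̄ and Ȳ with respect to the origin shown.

vertical leg: A = 32 × 170 = 5440.00, centroid at (16.00, 85.00).
horizontal leg: A = 95 × 24 = 2280.00, centroid at (79.50, 12.00).
ΣA = 7720.00 cm²
ΣAX̄ = (5440.00)(16.00) + (2280.00)(79.50) = 268300.00 cm³
ΣAȲ = (5440.00)(85.00) + (2280.00)(12.00) = 489760.00 cm³
X̄ = 268300.00 / 7720.00 = 34.75 cm
Ȳ = 489760.00 / 7720.00 = 63.44 cm

X̄ = 34.75 cm, Ȳ = 63.44 cm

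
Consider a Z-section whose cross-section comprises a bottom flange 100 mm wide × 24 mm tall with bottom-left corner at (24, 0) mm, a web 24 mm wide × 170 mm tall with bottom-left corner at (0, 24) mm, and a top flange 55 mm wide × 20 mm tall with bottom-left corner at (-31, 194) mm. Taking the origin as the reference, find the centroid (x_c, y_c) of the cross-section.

x_c = 29.38 mm, y_c = 92.07 mm

bottom flange: A = 100 × 24 = 2400.00, centroid at (74.00, 12.00).
web: A = 24 × 170 = 4080.00, centroid at (12.00, 109.00).
top flange: A = 55 × 20 = 1100.00, centroid at (-3.50, 204.00).
ΣA = 7580.00 mm², ΣAx_c = 222710.00 mm³, ΣAy_c = 697920.00 mm³.
x_c = 222710.00/7580.00 = 29.38 mm; y_c = 697920.00/7580.00 = 92.07 mm.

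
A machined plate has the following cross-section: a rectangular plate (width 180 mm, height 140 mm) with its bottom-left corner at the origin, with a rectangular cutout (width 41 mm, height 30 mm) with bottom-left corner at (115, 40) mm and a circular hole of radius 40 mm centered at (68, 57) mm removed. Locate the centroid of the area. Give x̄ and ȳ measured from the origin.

x̄ = 92.88 mm, ȳ = 74.42 mm

plate: A = 180 × 140 = 25200.00, centroid at (90.00, 70.00).
hole 1: A = −(41 × 30) = -1230.00, centroid at (135.50, 55.00).
hole 2: A = −π·40² = -5026.55, centroid at (68.00, 57.00).
ΣA = 18943.45 mm²
ΣAx̄ = (25200.00)(90.00) + (-1230.00)(135.50) + (-5026.55)(68.00) = 1759529.72 mm³
ΣAȳ = (25200.00)(70.00) + (-1230.00)(55.00) + (-5026.55)(57.00) = 1409836.75 mm³
x̄ = 1759529.72 / 18943.45 = 92.88 mm
ȳ = 1409836.75 / 18943.45 = 74.42 mm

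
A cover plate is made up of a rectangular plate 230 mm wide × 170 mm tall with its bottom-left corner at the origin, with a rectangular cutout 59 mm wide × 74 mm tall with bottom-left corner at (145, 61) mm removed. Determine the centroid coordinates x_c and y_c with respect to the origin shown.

plate: A = 230 × 170 = 39100.00, centroid at (115.00, 85.00).
hole: A = −(59 × 74) = -4366.00, centroid at (174.50, 98.00).
ΣA = 34734.00 mm²
ΣAx_c = (39100.00)(115.00) + (-4366.00)(174.50) = 3734633.00 mm³
ΣAy_c = (39100.00)(85.00) + (-4366.00)(98.00) = 2895632.00 mm³
x_c = 3734633.00 / 34734.00 = 107.52 mm
y_c = 2895632.00 / 34734.00 = 83.37 mm

x_c = 107.52 mm, y_c = 83.37 mm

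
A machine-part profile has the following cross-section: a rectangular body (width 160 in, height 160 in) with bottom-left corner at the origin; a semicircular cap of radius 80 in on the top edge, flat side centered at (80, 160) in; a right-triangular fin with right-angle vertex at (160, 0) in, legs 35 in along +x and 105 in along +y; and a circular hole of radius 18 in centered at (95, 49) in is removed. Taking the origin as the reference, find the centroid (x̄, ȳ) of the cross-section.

Part | A | x̄ᵢ | ȳᵢ | A·x̄ᵢ | A·ȳᵢ
rectangular body | 25600.00 | 80.00 | 80.00 | 2048000.00 | 2048000.00
semicircular top | 10053.10 | 80.00 | 193.95 | 804247.72 | 1949828.77
triangular fin | 1837.50 | 171.67 | 35.00 | 315437.50 | 64312.50
hole | -1017.88 | 95.00 | 49.00 | -96698.22 | -49875.92
Σ | 36472.72 |  |  | 3070987.00 | 4012265.35
x̄ = 3070987.00 / 36472.72 = 84.20 in
ȳ = 4012265.35 / 36472.72 = 110.01 in

x̄ = 84.20 in, ȳ = 110.01 in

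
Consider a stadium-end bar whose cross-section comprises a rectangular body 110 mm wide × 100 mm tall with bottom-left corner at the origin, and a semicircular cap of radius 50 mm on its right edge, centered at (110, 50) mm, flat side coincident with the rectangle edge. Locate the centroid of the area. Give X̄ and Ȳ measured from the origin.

X̄ = 75.05 mm, Ȳ = 50.00 mm

rectangular body: A = 110 × 100 = 11000.00, centroid at (55.00, 50.00).
semicircular end: A = ½π·50² = 3926.99, centroid at (131.22, 50.00).
ΣA = 14926.99 mm², ΣAX̄ = 1120302.32 mm³, ΣAȲ = 746349.54 mm³.
X̄ = 1120302.32/14926.99 = 75.05 mm; Ȳ = 746349.54/14926.99 = 50.00 mm.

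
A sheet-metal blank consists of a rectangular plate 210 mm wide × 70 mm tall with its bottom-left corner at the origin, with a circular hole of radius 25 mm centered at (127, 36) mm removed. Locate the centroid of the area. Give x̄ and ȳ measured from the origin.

plate: A = 210 × 70 = 14700.00, centroid at (105.00, 35.00).
hole: A = −π·25² = -1963.50, centroid at (127.00, 36.00).
ΣA = 12736.50 mm²
ΣAx̄ = (14700.00)(105.00) + (-1963.50)(127.00) = 1294136.08 mm³
ΣAȳ = (14700.00)(35.00) + (-1963.50)(36.00) = 443814.17 mm³
x̄ = 1294136.08 / 12736.50 = 101.61 mm
ȳ = 443814.17 / 12736.50 = 34.85 mm

x̄ = 101.61 mm, ȳ = 34.85 mm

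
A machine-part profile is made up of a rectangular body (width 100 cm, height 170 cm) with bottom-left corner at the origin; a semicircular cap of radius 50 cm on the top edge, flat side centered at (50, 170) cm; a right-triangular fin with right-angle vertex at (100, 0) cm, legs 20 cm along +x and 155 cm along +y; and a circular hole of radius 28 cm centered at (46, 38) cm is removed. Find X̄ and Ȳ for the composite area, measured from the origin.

X̄ = 54.88 cm, Ȳ = 109.04 cm

Part | A | x̄ᵢ | ȳᵢ | A·x̄ᵢ | A·ȳᵢ
rectangular body | 17000.00 | 50.00 | 85.00 | 850000.00 | 1445000.00
semicircular top | 3926.99 | 50.00 | 191.22 | 196349.54 | 750921.77
triangular fin | 1550.00 | 106.67 | 51.67 | 165333.33 | 80083.33
hole | -2463.01 | 46.00 | 38.00 | -113298.40 | -93594.33
Σ | 20013.98 |  |  | 1098384.48 | 2182410.78
X̄ = 1098384.48 / 20013.98 = 54.88 cm
Ȳ = 2182410.78 / 20013.98 = 109.04 cm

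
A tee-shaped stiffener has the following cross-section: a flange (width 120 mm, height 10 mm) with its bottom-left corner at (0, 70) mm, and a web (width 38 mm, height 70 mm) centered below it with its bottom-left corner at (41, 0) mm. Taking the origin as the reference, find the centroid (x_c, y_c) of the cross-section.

Part | A | x̄ᵢ | ȳᵢ | A·x̄ᵢ | A·ȳᵢ
web | 2660.00 | 60.00 | 35.00 | 159600.00 | 93100.00
flange | 1200.00 | 60.00 | 75.00 | 72000.00 | 90000.00
Σ | 3860.00 |  |  | 231600.00 | 183100.00
x_c = 231600.00 / 3860.00 = 60.00 mm
y_c = 183100.00 / 3860.00 = 47.44 mm

x_c = 60.00 mm, y_c = 47.44 mm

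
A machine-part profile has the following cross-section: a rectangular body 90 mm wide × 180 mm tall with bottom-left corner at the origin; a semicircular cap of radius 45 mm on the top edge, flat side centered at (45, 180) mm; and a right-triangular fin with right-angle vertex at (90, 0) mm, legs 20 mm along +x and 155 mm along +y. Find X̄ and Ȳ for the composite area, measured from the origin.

rectangular body: A = 90 × 180 = 16200.00, centroid at (45.00, 90.00).
semicircular top: A = ½π·45² = 3180.86, centroid at (45.00, 199.10).
triangular fin: A = ½·20·155 = 1550.00, centroid at (96.67, 51.67).
ΣA = 20930.86 mm²
ΣAX̄ = (16200.00)(45.00) + (3180.86)(45.00) + (1550.00)(96.67) = 1021972.15 mm³
ΣAȲ = (16200.00)(90.00) + (3180.86)(199.10) + (1550.00)(51.67) = 2171388.59 mm³
X̄ = 1021972.15 / 20930.86 = 48.83 mm
Ȳ = 2171388.59 / 20930.86 = 103.74 mm

X̄ = 48.83 mm, Ȳ = 103.74 mm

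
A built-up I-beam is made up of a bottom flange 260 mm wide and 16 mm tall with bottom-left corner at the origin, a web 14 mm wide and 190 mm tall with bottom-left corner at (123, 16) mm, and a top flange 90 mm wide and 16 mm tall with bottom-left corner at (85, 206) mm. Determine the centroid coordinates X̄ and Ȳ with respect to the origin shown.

bottom flange: A = 260 × 16 = 4160.00, centroid at (130.00, 8.00).
web: A = 14 × 190 = 2660.00, centroid at (130.00, 111.00).
top flange: A = 90 × 16 = 1440.00, centroid at (130.00, 214.00).
ΣA = 8260.00 mm²
ΣAX̄ = (4160.00)(130.00) + (2660.00)(130.00) + (1440.00)(130.00) = 1073800.00 mm³
ΣAȲ = (4160.00)(8.00) + (2660.00)(111.00) + (1440.00)(214.00) = 636700.00 mm³
X̄ = 1073800.00 / 8260.00 = 130.00 mm
Ȳ = 636700.00 / 8260.00 = 77.08 mm

X̄ = 130.00 mm, Ȳ = 77.08 mm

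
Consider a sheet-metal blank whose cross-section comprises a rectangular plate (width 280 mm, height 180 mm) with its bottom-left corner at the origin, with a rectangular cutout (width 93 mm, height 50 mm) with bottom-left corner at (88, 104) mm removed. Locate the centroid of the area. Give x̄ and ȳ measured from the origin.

x̄ = 140.56 mm, ȳ = 86.04 mm

plate: A = 280 × 180 = 50400.00, centroid at (140.00, 90.00).
hole: A = −(93 × 50) = -4650.00, centroid at (134.50, 129.00).
ΣA = 45750.00 mm²
ΣAx̄ = (50400.00)(140.00) + (-4650.00)(134.50) = 6430575.00 mm³
ΣAȳ = (50400.00)(90.00) + (-4650.00)(129.00) = 3936150.00 mm³
x̄ = 6430575.00 / 45750.00 = 140.56 mm
ȳ = 3936150.00 / 45750.00 = 86.04 mm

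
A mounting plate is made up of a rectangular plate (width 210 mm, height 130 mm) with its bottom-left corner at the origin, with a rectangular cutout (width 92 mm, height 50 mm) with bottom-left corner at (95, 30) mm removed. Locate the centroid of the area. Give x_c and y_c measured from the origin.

Part | A | x̄ᵢ | ȳᵢ | A·x̄ᵢ | A·ȳᵢ
plate | 27300.00 | 105.00 | 65.00 | 2866500.00 | 1774500.00
hole | -4600.00 | 141.00 | 55.00 | -648600.00 | -253000.00
Σ | 22700.00 |  |  | 2217900.00 | 1521500.00
x_c = 2217900.00 / 22700.00 = 97.70 mm
y_c = 1521500.00 / 22700.00 = 67.03 mm

x_c = 97.70 mm, y_c = 67.03 mm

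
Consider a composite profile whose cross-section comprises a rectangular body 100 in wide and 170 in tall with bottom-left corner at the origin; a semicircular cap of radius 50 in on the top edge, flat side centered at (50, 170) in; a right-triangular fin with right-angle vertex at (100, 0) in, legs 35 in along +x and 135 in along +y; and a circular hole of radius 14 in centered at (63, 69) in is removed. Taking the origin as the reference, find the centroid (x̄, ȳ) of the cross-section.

rectangular body: A = 100 × 170 = 17000.00, centroid at (50.00, 85.00).
semicircular top: A = ½π·50² = 3926.99, centroid at (50.00, 191.22).
triangular fin: A = ½·35·135 = 2362.50, centroid at (111.67, 45.00).
hole: A = −π·14² = -615.75, centroid at (63.00, 69.00).
ΣA = 22673.74 in²
ΣAx̄ = (17000.00)(50.00) + (3926.99)(50.00) + (2362.50)(111.67) + (-615.75)(63.00) = 1271369.65 in³
ΣAȳ = (17000.00)(85.00) + (3926.99)(191.22) + (2362.50)(45.00) + (-615.75)(69.00) = 2259747.37 in³
x̄ = 1271369.65 / 22673.74 = 56.07 in
ȳ = 2259747.37 / 22673.74 = 99.66 in

x̄ = 56.07 in, ȳ = 99.66 in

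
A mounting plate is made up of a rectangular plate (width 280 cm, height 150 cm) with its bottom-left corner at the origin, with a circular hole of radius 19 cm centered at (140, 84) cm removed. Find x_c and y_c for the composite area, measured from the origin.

x_c = 140.00 cm, y_c = 74.75 cm

Part | A | x̄ᵢ | ȳᵢ | A·x̄ᵢ | A·ȳᵢ
plate | 42000.00 | 140.00 | 75.00 | 5880000.00 | 3150000.00
hole | -1134.11 | 140.00 | 84.00 | -158776.09 | -95265.66
Σ | 40865.89 |  |  | 5721223.91 | 3054734.34
x_c = 5721223.91 / 40865.89 = 140.00 cm
y_c = 3054734.34 / 40865.89 = 74.75 cm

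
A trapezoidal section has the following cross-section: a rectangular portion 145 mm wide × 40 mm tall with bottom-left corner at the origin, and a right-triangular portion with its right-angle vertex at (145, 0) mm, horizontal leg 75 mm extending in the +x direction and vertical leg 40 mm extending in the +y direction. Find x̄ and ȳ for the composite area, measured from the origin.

x̄ = 92.53 mm, ȳ = 18.63 mm

rectangular portion: A = 145 × 40 = 5800.00, centroid at (72.50, 20.00).
triangular portion: A = ½·75·40 = 1500.00, centroid at (170.00, 13.33).
ΣA = 7300.00 mm², ΣAx̄ = 675500.00 mm³, ΣAȳ = 136000.00 mm³.
x̄ = 675500.00/7300.00 = 92.53 mm; ȳ = 136000.00/7300.00 = 18.63 mm.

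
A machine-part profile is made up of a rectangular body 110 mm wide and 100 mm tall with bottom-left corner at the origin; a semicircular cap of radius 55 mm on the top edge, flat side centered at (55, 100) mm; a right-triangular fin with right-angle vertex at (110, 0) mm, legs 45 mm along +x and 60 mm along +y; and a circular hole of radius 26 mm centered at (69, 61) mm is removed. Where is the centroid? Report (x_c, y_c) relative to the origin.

x_c = 59.32 mm, y_c = 69.00 mm

rectangular body: A = 110 × 100 = 11000.00, centroid at (55.00, 50.00).
semicircular top: A = ½π·55² = 4751.66, centroid at (55.00, 123.34).
triangular fin: A = ½·45·60 = 1350.00, centroid at (125.00, 20.00).
hole: A = −π·26² = -2123.72, centroid at (69.00, 61.00).
ΣA = 14977.94 mm², ΣAx_c = 888554.79 mm³, ΣAy_c = 1033535.84 mm³.
x_c = 888554.79/14977.94 = 59.32 mm; y_c = 1033535.84/14977.94 = 69.00 mm.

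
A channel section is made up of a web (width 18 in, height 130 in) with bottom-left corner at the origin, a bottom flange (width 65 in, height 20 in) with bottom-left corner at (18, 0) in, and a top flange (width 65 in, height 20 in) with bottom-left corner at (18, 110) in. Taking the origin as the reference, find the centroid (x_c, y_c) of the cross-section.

web: A = 18 × 130 = 2340.00, centroid at (9.00, 65.00).
bottom flange: A = 65 × 20 = 1300.00, centroid at (50.50, 10.00).
top flange: A = 65 × 20 = 1300.00, centroid at (50.50, 120.00).
ΣA = 4940.00 in², ΣAx_c = 152360.00 in³, ΣAy_c = 321100.00 in³.
x_c = 152360.00/4940.00 = 30.84 in; y_c = 321100.00/4940.00 = 65.00 in.

x_c = 30.84 in, y_c = 65.00 in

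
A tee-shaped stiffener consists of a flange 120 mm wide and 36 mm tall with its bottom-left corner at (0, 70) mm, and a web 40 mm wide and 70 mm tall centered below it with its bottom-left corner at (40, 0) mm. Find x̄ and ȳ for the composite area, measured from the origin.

x̄ = 60.00 mm, ȳ = 67.16 mm

web: A = 40 × 70 = 2800.00, centroid at (60.00, 35.00).
flange: A = 120 × 36 = 4320.00, centroid at (60.00, 88.00).
ΣA = 7120.00 mm², ΣAx̄ = 427200.00 mm³, ΣAȳ = 478160.00 mm³.
x̄ = 427200.00/7120.00 = 60.00 mm; ȳ = 478160.00/7120.00 = 67.16 mm.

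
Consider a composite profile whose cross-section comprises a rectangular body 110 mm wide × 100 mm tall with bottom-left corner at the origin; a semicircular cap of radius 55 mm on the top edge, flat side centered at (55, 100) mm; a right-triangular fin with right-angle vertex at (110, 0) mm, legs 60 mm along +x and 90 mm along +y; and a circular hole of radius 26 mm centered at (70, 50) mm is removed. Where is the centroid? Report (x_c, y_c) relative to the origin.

x_c = 65.45 mm, y_c = 68.04 mm

Part | A | x̄ᵢ | ȳᵢ | A·x̄ᵢ | A·ȳᵢ
rectangular body | 11000.00 | 55.00 | 50.00 | 605000.00 | 550000.00
semicircular top | 4751.66 | 55.00 | 123.34 | 261341.24 | 586082.56
triangular fin | 2700.00 | 130.00 | 30.00 | 351000.00 | 81000.00
hole | -2123.72 | 70.00 | 50.00 | -148660.16 | -106185.83
Σ | 16327.94 |  |  | 1068681.07 | 1110896.72
x_c = 1068681.07 / 16327.94 = 65.45 mm
y_c = 1110896.72 / 16327.94 = 68.04 mm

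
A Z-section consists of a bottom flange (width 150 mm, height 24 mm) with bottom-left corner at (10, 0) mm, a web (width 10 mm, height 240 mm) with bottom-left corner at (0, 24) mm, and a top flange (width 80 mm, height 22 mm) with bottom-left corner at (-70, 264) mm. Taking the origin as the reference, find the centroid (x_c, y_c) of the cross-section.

x_c = 34.18 mm, y_c = 112.47 mm

bottom flange: A = 150 × 24 = 3600.00, centroid at (85.00, 12.00).
web: A = 10 × 240 = 2400.00, centroid at (5.00, 144.00).
top flange: A = 80 × 22 = 1760.00, centroid at (-30.00, 275.00).
ΣA = 7760.00 mm², ΣAx_c = 265200.00 mm³, ΣAy_c = 872800.00 mm³.
x_c = 265200.00/7760.00 = 34.18 mm; y_c = 872800.00/7760.00 = 112.47 mm.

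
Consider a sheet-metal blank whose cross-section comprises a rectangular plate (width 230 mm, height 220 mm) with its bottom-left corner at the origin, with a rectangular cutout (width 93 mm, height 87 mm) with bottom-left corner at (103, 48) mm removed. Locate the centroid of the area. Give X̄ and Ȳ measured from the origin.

X̄ = 108.43 mm, Ȳ = 113.52 mm

plate: A = 230 × 220 = 50600.00, centroid at (115.00, 110.00).
hole: A = −(93 × 87) = -8091.00, centroid at (149.50, 91.50).
ΣA = 42509.00 mm², ΣAX̄ = 4609395.50 mm³, ΣAȲ = 4825673.50 mm³.
X̄ = 4609395.50/42509.00 = 108.43 mm; Ȳ = 4825673.50/42509.00 = 113.52 mm.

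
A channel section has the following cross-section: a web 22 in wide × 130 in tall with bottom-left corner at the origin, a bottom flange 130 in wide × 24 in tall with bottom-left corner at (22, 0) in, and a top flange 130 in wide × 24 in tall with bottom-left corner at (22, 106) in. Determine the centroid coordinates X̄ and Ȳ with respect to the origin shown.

web: A = 22 × 130 = 2860.00, centroid at (11.00, 65.00).
bottom flange: A = 130 × 24 = 3120.00, centroid at (87.00, 12.00).
top flange: A = 130 × 24 = 3120.00, centroid at (87.00, 118.00).
ΣA = 9100.00 in², ΣAX̄ = 574340.00 in³, ΣAȲ = 591500.00 in³.
X̄ = 574340.00/9100.00 = 63.11 in; Ȳ = 591500.00/9100.00 = 65.00 in.

X̄ = 63.11 in, Ȳ = 65.00 in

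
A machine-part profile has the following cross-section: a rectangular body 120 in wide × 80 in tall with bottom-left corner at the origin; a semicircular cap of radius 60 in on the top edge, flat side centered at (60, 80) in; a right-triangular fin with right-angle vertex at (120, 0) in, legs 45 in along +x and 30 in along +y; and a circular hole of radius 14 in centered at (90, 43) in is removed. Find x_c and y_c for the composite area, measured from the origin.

rectangular body: A = 120 × 80 = 9600.00, centroid at (60.00, 40.00).
semicircular top: A = ½π·60² = 5654.87, centroid at (60.00, 105.46).
triangular fin: A = ½·45·30 = 675.00, centroid at (135.00, 10.00).
hole: A = −π·14² = -615.75, centroid at (90.00, 43.00).
ΣA = 15314.11 in², ΣAx_c = 950999.31 in³, ΣAy_c = 960662.00 in³.
x_c = 950999.31/15314.11 = 62.10 in; y_c = 960662.00/15314.11 = 62.73 in.

x_c = 62.10 in, y_c = 62.73 in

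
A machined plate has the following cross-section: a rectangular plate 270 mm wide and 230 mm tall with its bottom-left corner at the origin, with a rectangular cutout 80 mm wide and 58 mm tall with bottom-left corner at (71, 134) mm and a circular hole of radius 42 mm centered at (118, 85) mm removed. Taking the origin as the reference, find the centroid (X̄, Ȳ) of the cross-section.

Part | A | x̄ᵢ | ȳᵢ | A·x̄ᵢ | A·ȳᵢ
plate | 62100.00 | 135.00 | 115.00 | 8383500.00 | 7141500.00
hole 1 | -4640.00 | 111.00 | 163.00 | -515040.00 | -756320.00
hole 2 | -5541.77 | 118.00 | 85.00 | -653928.79 | -471050.40
Σ | 51918.23 |  |  | 7214531.21 | 5914129.60
X̄ = 7214531.21 / 51918.23 = 138.96 mm
Ȳ = 5914129.60 / 51918.23 = 113.91 mm

X̄ = 138.96 mm, Ȳ = 113.91 mm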